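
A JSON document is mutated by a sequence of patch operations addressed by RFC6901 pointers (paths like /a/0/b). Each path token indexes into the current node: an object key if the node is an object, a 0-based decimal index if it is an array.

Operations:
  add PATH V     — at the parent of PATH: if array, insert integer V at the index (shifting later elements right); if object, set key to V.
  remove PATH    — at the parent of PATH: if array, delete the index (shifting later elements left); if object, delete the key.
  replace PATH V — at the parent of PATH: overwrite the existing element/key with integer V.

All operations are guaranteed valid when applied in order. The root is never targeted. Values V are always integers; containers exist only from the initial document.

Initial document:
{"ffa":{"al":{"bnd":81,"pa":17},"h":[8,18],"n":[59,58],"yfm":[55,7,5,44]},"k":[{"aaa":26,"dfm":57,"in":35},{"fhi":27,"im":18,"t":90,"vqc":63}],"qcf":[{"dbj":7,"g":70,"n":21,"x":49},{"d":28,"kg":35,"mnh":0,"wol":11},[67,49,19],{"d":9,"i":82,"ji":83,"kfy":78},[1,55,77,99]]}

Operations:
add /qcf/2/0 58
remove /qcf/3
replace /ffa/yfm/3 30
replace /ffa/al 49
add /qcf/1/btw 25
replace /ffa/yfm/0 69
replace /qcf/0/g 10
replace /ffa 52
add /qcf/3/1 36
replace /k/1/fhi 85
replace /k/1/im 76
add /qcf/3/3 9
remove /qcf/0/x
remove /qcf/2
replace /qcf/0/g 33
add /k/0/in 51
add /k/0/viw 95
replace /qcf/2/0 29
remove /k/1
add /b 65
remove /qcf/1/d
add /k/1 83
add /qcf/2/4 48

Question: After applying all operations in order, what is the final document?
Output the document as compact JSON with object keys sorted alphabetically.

Answer: {"b":65,"ffa":52,"k":[{"aaa":26,"dfm":57,"in":51,"viw":95},83],"qcf":[{"dbj":7,"g":33,"n":21},{"btw":25,"kg":35,"mnh":0,"wol":11},[29,36,55,9,48,77,99]]}

Derivation:
After op 1 (add /qcf/2/0 58): {"ffa":{"al":{"bnd":81,"pa":17},"h":[8,18],"n":[59,58],"yfm":[55,7,5,44]},"k":[{"aaa":26,"dfm":57,"in":35},{"fhi":27,"im":18,"t":90,"vqc":63}],"qcf":[{"dbj":7,"g":70,"n":21,"x":49},{"d":28,"kg":35,"mnh":0,"wol":11},[58,67,49,19],{"d":9,"i":82,"ji":83,"kfy":78},[1,55,77,99]]}
After op 2 (remove /qcf/3): {"ffa":{"al":{"bnd":81,"pa":17},"h":[8,18],"n":[59,58],"yfm":[55,7,5,44]},"k":[{"aaa":26,"dfm":57,"in":35},{"fhi":27,"im":18,"t":90,"vqc":63}],"qcf":[{"dbj":7,"g":70,"n":21,"x":49},{"d":28,"kg":35,"mnh":0,"wol":11},[58,67,49,19],[1,55,77,99]]}
After op 3 (replace /ffa/yfm/3 30): {"ffa":{"al":{"bnd":81,"pa":17},"h":[8,18],"n":[59,58],"yfm":[55,7,5,30]},"k":[{"aaa":26,"dfm":57,"in":35},{"fhi":27,"im":18,"t":90,"vqc":63}],"qcf":[{"dbj":7,"g":70,"n":21,"x":49},{"d":28,"kg":35,"mnh":0,"wol":11},[58,67,49,19],[1,55,77,99]]}
After op 4 (replace /ffa/al 49): {"ffa":{"al":49,"h":[8,18],"n":[59,58],"yfm":[55,7,5,30]},"k":[{"aaa":26,"dfm":57,"in":35},{"fhi":27,"im":18,"t":90,"vqc":63}],"qcf":[{"dbj":7,"g":70,"n":21,"x":49},{"d":28,"kg":35,"mnh":0,"wol":11},[58,67,49,19],[1,55,77,99]]}
After op 5 (add /qcf/1/btw 25): {"ffa":{"al":49,"h":[8,18],"n":[59,58],"yfm":[55,7,5,30]},"k":[{"aaa":26,"dfm":57,"in":35},{"fhi":27,"im":18,"t":90,"vqc":63}],"qcf":[{"dbj":7,"g":70,"n":21,"x":49},{"btw":25,"d":28,"kg":35,"mnh":0,"wol":11},[58,67,49,19],[1,55,77,99]]}
After op 6 (replace /ffa/yfm/0 69): {"ffa":{"al":49,"h":[8,18],"n":[59,58],"yfm":[69,7,5,30]},"k":[{"aaa":26,"dfm":57,"in":35},{"fhi":27,"im":18,"t":90,"vqc":63}],"qcf":[{"dbj":7,"g":70,"n":21,"x":49},{"btw":25,"d":28,"kg":35,"mnh":0,"wol":11},[58,67,49,19],[1,55,77,99]]}
After op 7 (replace /qcf/0/g 10): {"ffa":{"al":49,"h":[8,18],"n":[59,58],"yfm":[69,7,5,30]},"k":[{"aaa":26,"dfm":57,"in":35},{"fhi":27,"im":18,"t":90,"vqc":63}],"qcf":[{"dbj":7,"g":10,"n":21,"x":49},{"btw":25,"d":28,"kg":35,"mnh":0,"wol":11},[58,67,49,19],[1,55,77,99]]}
After op 8 (replace /ffa 52): {"ffa":52,"k":[{"aaa":26,"dfm":57,"in":35},{"fhi":27,"im":18,"t":90,"vqc":63}],"qcf":[{"dbj":7,"g":10,"n":21,"x":49},{"btw":25,"d":28,"kg":35,"mnh":0,"wol":11},[58,67,49,19],[1,55,77,99]]}
After op 9 (add /qcf/3/1 36): {"ffa":52,"k":[{"aaa":26,"dfm":57,"in":35},{"fhi":27,"im":18,"t":90,"vqc":63}],"qcf":[{"dbj":7,"g":10,"n":21,"x":49},{"btw":25,"d":28,"kg":35,"mnh":0,"wol":11},[58,67,49,19],[1,36,55,77,99]]}
After op 10 (replace /k/1/fhi 85): {"ffa":52,"k":[{"aaa":26,"dfm":57,"in":35},{"fhi":85,"im":18,"t":90,"vqc":63}],"qcf":[{"dbj":7,"g":10,"n":21,"x":49},{"btw":25,"d":28,"kg":35,"mnh":0,"wol":11},[58,67,49,19],[1,36,55,77,99]]}
After op 11 (replace /k/1/im 76): {"ffa":52,"k":[{"aaa":26,"dfm":57,"in":35},{"fhi":85,"im":76,"t":90,"vqc":63}],"qcf":[{"dbj":7,"g":10,"n":21,"x":49},{"btw":25,"d":28,"kg":35,"mnh":0,"wol":11},[58,67,49,19],[1,36,55,77,99]]}
After op 12 (add /qcf/3/3 9): {"ffa":52,"k":[{"aaa":26,"dfm":57,"in":35},{"fhi":85,"im":76,"t":90,"vqc":63}],"qcf":[{"dbj":7,"g":10,"n":21,"x":49},{"btw":25,"d":28,"kg":35,"mnh":0,"wol":11},[58,67,49,19],[1,36,55,9,77,99]]}
After op 13 (remove /qcf/0/x): {"ffa":52,"k":[{"aaa":26,"dfm":57,"in":35},{"fhi":85,"im":76,"t":90,"vqc":63}],"qcf":[{"dbj":7,"g":10,"n":21},{"btw":25,"d":28,"kg":35,"mnh":0,"wol":11},[58,67,49,19],[1,36,55,9,77,99]]}
After op 14 (remove /qcf/2): {"ffa":52,"k":[{"aaa":26,"dfm":57,"in":35},{"fhi":85,"im":76,"t":90,"vqc":63}],"qcf":[{"dbj":7,"g":10,"n":21},{"btw":25,"d":28,"kg":35,"mnh":0,"wol":11},[1,36,55,9,77,99]]}
After op 15 (replace /qcf/0/g 33): {"ffa":52,"k":[{"aaa":26,"dfm":57,"in":35},{"fhi":85,"im":76,"t":90,"vqc":63}],"qcf":[{"dbj":7,"g":33,"n":21},{"btw":25,"d":28,"kg":35,"mnh":0,"wol":11},[1,36,55,9,77,99]]}
After op 16 (add /k/0/in 51): {"ffa":52,"k":[{"aaa":26,"dfm":57,"in":51},{"fhi":85,"im":76,"t":90,"vqc":63}],"qcf":[{"dbj":7,"g":33,"n":21},{"btw":25,"d":28,"kg":35,"mnh":0,"wol":11},[1,36,55,9,77,99]]}
After op 17 (add /k/0/viw 95): {"ffa":52,"k":[{"aaa":26,"dfm":57,"in":51,"viw":95},{"fhi":85,"im":76,"t":90,"vqc":63}],"qcf":[{"dbj":7,"g":33,"n":21},{"btw":25,"d":28,"kg":35,"mnh":0,"wol":11},[1,36,55,9,77,99]]}
After op 18 (replace /qcf/2/0 29): {"ffa":52,"k":[{"aaa":26,"dfm":57,"in":51,"viw":95},{"fhi":85,"im":76,"t":90,"vqc":63}],"qcf":[{"dbj":7,"g":33,"n":21},{"btw":25,"d":28,"kg":35,"mnh":0,"wol":11},[29,36,55,9,77,99]]}
After op 19 (remove /k/1): {"ffa":52,"k":[{"aaa":26,"dfm":57,"in":51,"viw":95}],"qcf":[{"dbj":7,"g":33,"n":21},{"btw":25,"d":28,"kg":35,"mnh":0,"wol":11},[29,36,55,9,77,99]]}
After op 20 (add /b 65): {"b":65,"ffa":52,"k":[{"aaa":26,"dfm":57,"in":51,"viw":95}],"qcf":[{"dbj":7,"g":33,"n":21},{"btw":25,"d":28,"kg":35,"mnh":0,"wol":11},[29,36,55,9,77,99]]}
After op 21 (remove /qcf/1/d): {"b":65,"ffa":52,"k":[{"aaa":26,"dfm":57,"in":51,"viw":95}],"qcf":[{"dbj":7,"g":33,"n":21},{"btw":25,"kg":35,"mnh":0,"wol":11},[29,36,55,9,77,99]]}
After op 22 (add /k/1 83): {"b":65,"ffa":52,"k":[{"aaa":26,"dfm":57,"in":51,"viw":95},83],"qcf":[{"dbj":7,"g":33,"n":21},{"btw":25,"kg":35,"mnh":0,"wol":11},[29,36,55,9,77,99]]}
After op 23 (add /qcf/2/4 48): {"b":65,"ffa":52,"k":[{"aaa":26,"dfm":57,"in":51,"viw":95},83],"qcf":[{"dbj":7,"g":33,"n":21},{"btw":25,"kg":35,"mnh":0,"wol":11},[29,36,55,9,48,77,99]]}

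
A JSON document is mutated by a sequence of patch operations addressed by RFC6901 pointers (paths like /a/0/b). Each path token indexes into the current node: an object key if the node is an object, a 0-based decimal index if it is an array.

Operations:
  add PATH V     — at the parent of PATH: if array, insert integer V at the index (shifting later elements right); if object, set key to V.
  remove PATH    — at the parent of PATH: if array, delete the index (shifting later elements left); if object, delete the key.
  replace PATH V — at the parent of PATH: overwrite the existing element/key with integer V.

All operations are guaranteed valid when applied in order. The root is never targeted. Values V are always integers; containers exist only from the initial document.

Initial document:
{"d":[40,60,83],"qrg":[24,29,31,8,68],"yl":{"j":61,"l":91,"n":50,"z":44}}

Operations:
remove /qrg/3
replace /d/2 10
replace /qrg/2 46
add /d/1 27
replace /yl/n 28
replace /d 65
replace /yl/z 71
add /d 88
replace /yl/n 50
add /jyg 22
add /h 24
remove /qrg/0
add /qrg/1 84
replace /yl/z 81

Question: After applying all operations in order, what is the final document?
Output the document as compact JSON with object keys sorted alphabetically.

Answer: {"d":88,"h":24,"jyg":22,"qrg":[29,84,46,68],"yl":{"j":61,"l":91,"n":50,"z":81}}

Derivation:
After op 1 (remove /qrg/3): {"d":[40,60,83],"qrg":[24,29,31,68],"yl":{"j":61,"l":91,"n":50,"z":44}}
After op 2 (replace /d/2 10): {"d":[40,60,10],"qrg":[24,29,31,68],"yl":{"j":61,"l":91,"n":50,"z":44}}
After op 3 (replace /qrg/2 46): {"d":[40,60,10],"qrg":[24,29,46,68],"yl":{"j":61,"l":91,"n":50,"z":44}}
After op 4 (add /d/1 27): {"d":[40,27,60,10],"qrg":[24,29,46,68],"yl":{"j":61,"l":91,"n":50,"z":44}}
After op 5 (replace /yl/n 28): {"d":[40,27,60,10],"qrg":[24,29,46,68],"yl":{"j":61,"l":91,"n":28,"z":44}}
After op 6 (replace /d 65): {"d":65,"qrg":[24,29,46,68],"yl":{"j":61,"l":91,"n":28,"z":44}}
After op 7 (replace /yl/z 71): {"d":65,"qrg":[24,29,46,68],"yl":{"j":61,"l":91,"n":28,"z":71}}
After op 8 (add /d 88): {"d":88,"qrg":[24,29,46,68],"yl":{"j":61,"l":91,"n":28,"z":71}}
After op 9 (replace /yl/n 50): {"d":88,"qrg":[24,29,46,68],"yl":{"j":61,"l":91,"n":50,"z":71}}
After op 10 (add /jyg 22): {"d":88,"jyg":22,"qrg":[24,29,46,68],"yl":{"j":61,"l":91,"n":50,"z":71}}
After op 11 (add /h 24): {"d":88,"h":24,"jyg":22,"qrg":[24,29,46,68],"yl":{"j":61,"l":91,"n":50,"z":71}}
After op 12 (remove /qrg/0): {"d":88,"h":24,"jyg":22,"qrg":[29,46,68],"yl":{"j":61,"l":91,"n":50,"z":71}}
After op 13 (add /qrg/1 84): {"d":88,"h":24,"jyg":22,"qrg":[29,84,46,68],"yl":{"j":61,"l":91,"n":50,"z":71}}
After op 14 (replace /yl/z 81): {"d":88,"h":24,"jyg":22,"qrg":[29,84,46,68],"yl":{"j":61,"l":91,"n":50,"z":81}}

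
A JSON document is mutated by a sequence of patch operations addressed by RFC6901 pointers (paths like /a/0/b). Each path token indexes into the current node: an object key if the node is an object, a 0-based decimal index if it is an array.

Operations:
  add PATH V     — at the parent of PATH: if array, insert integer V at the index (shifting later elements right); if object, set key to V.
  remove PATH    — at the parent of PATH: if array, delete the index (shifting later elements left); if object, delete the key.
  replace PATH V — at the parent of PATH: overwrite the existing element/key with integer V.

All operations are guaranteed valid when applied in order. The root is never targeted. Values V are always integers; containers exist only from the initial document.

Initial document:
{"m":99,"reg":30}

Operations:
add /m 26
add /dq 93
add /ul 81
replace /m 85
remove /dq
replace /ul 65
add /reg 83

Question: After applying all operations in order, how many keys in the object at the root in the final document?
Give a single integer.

Answer: 3

Derivation:
After op 1 (add /m 26): {"m":26,"reg":30}
After op 2 (add /dq 93): {"dq":93,"m":26,"reg":30}
After op 3 (add /ul 81): {"dq":93,"m":26,"reg":30,"ul":81}
After op 4 (replace /m 85): {"dq":93,"m":85,"reg":30,"ul":81}
After op 5 (remove /dq): {"m":85,"reg":30,"ul":81}
After op 6 (replace /ul 65): {"m":85,"reg":30,"ul":65}
After op 7 (add /reg 83): {"m":85,"reg":83,"ul":65}
Size at the root: 3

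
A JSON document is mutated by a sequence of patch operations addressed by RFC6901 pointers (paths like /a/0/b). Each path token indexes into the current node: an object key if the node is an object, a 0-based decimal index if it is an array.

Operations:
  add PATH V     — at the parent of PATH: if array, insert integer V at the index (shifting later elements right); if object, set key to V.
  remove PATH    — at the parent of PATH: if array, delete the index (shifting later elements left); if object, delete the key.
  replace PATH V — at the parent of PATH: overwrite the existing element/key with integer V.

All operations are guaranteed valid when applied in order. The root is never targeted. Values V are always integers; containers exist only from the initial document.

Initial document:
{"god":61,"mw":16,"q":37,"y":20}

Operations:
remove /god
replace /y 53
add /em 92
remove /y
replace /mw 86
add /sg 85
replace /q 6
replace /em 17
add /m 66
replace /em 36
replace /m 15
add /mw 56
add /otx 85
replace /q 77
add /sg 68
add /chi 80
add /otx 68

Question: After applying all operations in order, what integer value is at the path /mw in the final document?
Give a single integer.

Answer: 56

Derivation:
After op 1 (remove /god): {"mw":16,"q":37,"y":20}
After op 2 (replace /y 53): {"mw":16,"q":37,"y":53}
After op 3 (add /em 92): {"em":92,"mw":16,"q":37,"y":53}
After op 4 (remove /y): {"em":92,"mw":16,"q":37}
After op 5 (replace /mw 86): {"em":92,"mw":86,"q":37}
After op 6 (add /sg 85): {"em":92,"mw":86,"q":37,"sg":85}
After op 7 (replace /q 6): {"em":92,"mw":86,"q":6,"sg":85}
After op 8 (replace /em 17): {"em":17,"mw":86,"q":6,"sg":85}
After op 9 (add /m 66): {"em":17,"m":66,"mw":86,"q":6,"sg":85}
After op 10 (replace /em 36): {"em":36,"m":66,"mw":86,"q":6,"sg":85}
After op 11 (replace /m 15): {"em":36,"m":15,"mw":86,"q":6,"sg":85}
After op 12 (add /mw 56): {"em":36,"m":15,"mw":56,"q":6,"sg":85}
After op 13 (add /otx 85): {"em":36,"m":15,"mw":56,"otx":85,"q":6,"sg":85}
After op 14 (replace /q 77): {"em":36,"m":15,"mw":56,"otx":85,"q":77,"sg":85}
After op 15 (add /sg 68): {"em":36,"m":15,"mw":56,"otx":85,"q":77,"sg":68}
After op 16 (add /chi 80): {"chi":80,"em":36,"m":15,"mw":56,"otx":85,"q":77,"sg":68}
After op 17 (add /otx 68): {"chi":80,"em":36,"m":15,"mw":56,"otx":68,"q":77,"sg":68}
Value at /mw: 56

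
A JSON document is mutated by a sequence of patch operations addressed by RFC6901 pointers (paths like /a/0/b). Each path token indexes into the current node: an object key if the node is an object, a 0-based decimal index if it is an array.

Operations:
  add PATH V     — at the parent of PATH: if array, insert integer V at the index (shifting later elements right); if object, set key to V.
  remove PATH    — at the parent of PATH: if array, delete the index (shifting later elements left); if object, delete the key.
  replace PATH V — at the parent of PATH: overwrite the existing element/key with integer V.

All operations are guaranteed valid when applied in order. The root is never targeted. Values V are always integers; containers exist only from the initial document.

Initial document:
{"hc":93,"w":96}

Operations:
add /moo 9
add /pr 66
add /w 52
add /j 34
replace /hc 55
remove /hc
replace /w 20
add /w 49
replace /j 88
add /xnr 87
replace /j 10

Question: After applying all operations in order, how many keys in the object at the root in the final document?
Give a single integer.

After op 1 (add /moo 9): {"hc":93,"moo":9,"w":96}
After op 2 (add /pr 66): {"hc":93,"moo":9,"pr":66,"w":96}
After op 3 (add /w 52): {"hc":93,"moo":9,"pr":66,"w":52}
After op 4 (add /j 34): {"hc":93,"j":34,"moo":9,"pr":66,"w":52}
After op 5 (replace /hc 55): {"hc":55,"j":34,"moo":9,"pr":66,"w":52}
After op 6 (remove /hc): {"j":34,"moo":9,"pr":66,"w":52}
After op 7 (replace /w 20): {"j":34,"moo":9,"pr":66,"w":20}
After op 8 (add /w 49): {"j":34,"moo":9,"pr":66,"w":49}
After op 9 (replace /j 88): {"j":88,"moo":9,"pr":66,"w":49}
After op 10 (add /xnr 87): {"j":88,"moo":9,"pr":66,"w":49,"xnr":87}
After op 11 (replace /j 10): {"j":10,"moo":9,"pr":66,"w":49,"xnr":87}
Size at the root: 5

Answer: 5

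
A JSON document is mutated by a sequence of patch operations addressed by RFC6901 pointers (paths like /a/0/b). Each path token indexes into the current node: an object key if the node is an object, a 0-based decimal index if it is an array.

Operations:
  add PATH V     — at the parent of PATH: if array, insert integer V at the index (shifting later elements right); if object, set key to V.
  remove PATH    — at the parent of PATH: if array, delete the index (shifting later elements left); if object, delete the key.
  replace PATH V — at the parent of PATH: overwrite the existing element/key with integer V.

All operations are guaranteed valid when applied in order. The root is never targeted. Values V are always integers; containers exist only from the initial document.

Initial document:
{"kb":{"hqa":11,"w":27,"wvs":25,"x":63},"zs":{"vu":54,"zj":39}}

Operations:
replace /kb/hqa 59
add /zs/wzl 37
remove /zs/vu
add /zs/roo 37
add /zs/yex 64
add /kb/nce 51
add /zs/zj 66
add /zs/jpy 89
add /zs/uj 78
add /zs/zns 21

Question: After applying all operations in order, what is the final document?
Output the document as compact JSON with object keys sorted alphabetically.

Answer: {"kb":{"hqa":59,"nce":51,"w":27,"wvs":25,"x":63},"zs":{"jpy":89,"roo":37,"uj":78,"wzl":37,"yex":64,"zj":66,"zns":21}}

Derivation:
After op 1 (replace /kb/hqa 59): {"kb":{"hqa":59,"w":27,"wvs":25,"x":63},"zs":{"vu":54,"zj":39}}
After op 2 (add /zs/wzl 37): {"kb":{"hqa":59,"w":27,"wvs":25,"x":63},"zs":{"vu":54,"wzl":37,"zj":39}}
After op 3 (remove /zs/vu): {"kb":{"hqa":59,"w":27,"wvs":25,"x":63},"zs":{"wzl":37,"zj":39}}
After op 4 (add /zs/roo 37): {"kb":{"hqa":59,"w":27,"wvs":25,"x":63},"zs":{"roo":37,"wzl":37,"zj":39}}
After op 5 (add /zs/yex 64): {"kb":{"hqa":59,"w":27,"wvs":25,"x":63},"zs":{"roo":37,"wzl":37,"yex":64,"zj":39}}
After op 6 (add /kb/nce 51): {"kb":{"hqa":59,"nce":51,"w":27,"wvs":25,"x":63},"zs":{"roo":37,"wzl":37,"yex":64,"zj":39}}
After op 7 (add /zs/zj 66): {"kb":{"hqa":59,"nce":51,"w":27,"wvs":25,"x":63},"zs":{"roo":37,"wzl":37,"yex":64,"zj":66}}
After op 8 (add /zs/jpy 89): {"kb":{"hqa":59,"nce":51,"w":27,"wvs":25,"x":63},"zs":{"jpy":89,"roo":37,"wzl":37,"yex":64,"zj":66}}
After op 9 (add /zs/uj 78): {"kb":{"hqa":59,"nce":51,"w":27,"wvs":25,"x":63},"zs":{"jpy":89,"roo":37,"uj":78,"wzl":37,"yex":64,"zj":66}}
After op 10 (add /zs/zns 21): {"kb":{"hqa":59,"nce":51,"w":27,"wvs":25,"x":63},"zs":{"jpy":89,"roo":37,"uj":78,"wzl":37,"yex":64,"zj":66,"zns":21}}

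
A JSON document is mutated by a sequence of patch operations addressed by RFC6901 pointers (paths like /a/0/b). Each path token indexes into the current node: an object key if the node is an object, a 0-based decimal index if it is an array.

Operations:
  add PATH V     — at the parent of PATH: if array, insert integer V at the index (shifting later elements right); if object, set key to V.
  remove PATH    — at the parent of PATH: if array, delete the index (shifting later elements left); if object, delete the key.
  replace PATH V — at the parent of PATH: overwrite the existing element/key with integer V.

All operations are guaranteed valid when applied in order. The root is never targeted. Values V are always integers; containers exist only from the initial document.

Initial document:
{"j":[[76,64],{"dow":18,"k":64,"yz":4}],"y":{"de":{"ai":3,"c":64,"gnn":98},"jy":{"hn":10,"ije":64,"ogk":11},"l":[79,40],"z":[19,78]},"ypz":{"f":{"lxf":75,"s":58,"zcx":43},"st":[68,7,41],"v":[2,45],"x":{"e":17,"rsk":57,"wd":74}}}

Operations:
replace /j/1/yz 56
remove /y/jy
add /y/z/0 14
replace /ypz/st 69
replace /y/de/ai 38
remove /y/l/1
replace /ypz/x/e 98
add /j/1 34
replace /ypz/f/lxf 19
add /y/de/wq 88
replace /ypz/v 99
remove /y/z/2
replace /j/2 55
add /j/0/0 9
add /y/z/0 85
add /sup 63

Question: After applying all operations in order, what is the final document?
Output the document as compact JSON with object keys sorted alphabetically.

After op 1 (replace /j/1/yz 56): {"j":[[76,64],{"dow":18,"k":64,"yz":56}],"y":{"de":{"ai":3,"c":64,"gnn":98},"jy":{"hn":10,"ije":64,"ogk":11},"l":[79,40],"z":[19,78]},"ypz":{"f":{"lxf":75,"s":58,"zcx":43},"st":[68,7,41],"v":[2,45],"x":{"e":17,"rsk":57,"wd":74}}}
After op 2 (remove /y/jy): {"j":[[76,64],{"dow":18,"k":64,"yz":56}],"y":{"de":{"ai":3,"c":64,"gnn":98},"l":[79,40],"z":[19,78]},"ypz":{"f":{"lxf":75,"s":58,"zcx":43},"st":[68,7,41],"v":[2,45],"x":{"e":17,"rsk":57,"wd":74}}}
After op 3 (add /y/z/0 14): {"j":[[76,64],{"dow":18,"k":64,"yz":56}],"y":{"de":{"ai":3,"c":64,"gnn":98},"l":[79,40],"z":[14,19,78]},"ypz":{"f":{"lxf":75,"s":58,"zcx":43},"st":[68,7,41],"v":[2,45],"x":{"e":17,"rsk":57,"wd":74}}}
After op 4 (replace /ypz/st 69): {"j":[[76,64],{"dow":18,"k":64,"yz":56}],"y":{"de":{"ai":3,"c":64,"gnn":98},"l":[79,40],"z":[14,19,78]},"ypz":{"f":{"lxf":75,"s":58,"zcx":43},"st":69,"v":[2,45],"x":{"e":17,"rsk":57,"wd":74}}}
After op 5 (replace /y/de/ai 38): {"j":[[76,64],{"dow":18,"k":64,"yz":56}],"y":{"de":{"ai":38,"c":64,"gnn":98},"l":[79,40],"z":[14,19,78]},"ypz":{"f":{"lxf":75,"s":58,"zcx":43},"st":69,"v":[2,45],"x":{"e":17,"rsk":57,"wd":74}}}
After op 6 (remove /y/l/1): {"j":[[76,64],{"dow":18,"k":64,"yz":56}],"y":{"de":{"ai":38,"c":64,"gnn":98},"l":[79],"z":[14,19,78]},"ypz":{"f":{"lxf":75,"s":58,"zcx":43},"st":69,"v":[2,45],"x":{"e":17,"rsk":57,"wd":74}}}
After op 7 (replace /ypz/x/e 98): {"j":[[76,64],{"dow":18,"k":64,"yz":56}],"y":{"de":{"ai":38,"c":64,"gnn":98},"l":[79],"z":[14,19,78]},"ypz":{"f":{"lxf":75,"s":58,"zcx":43},"st":69,"v":[2,45],"x":{"e":98,"rsk":57,"wd":74}}}
After op 8 (add /j/1 34): {"j":[[76,64],34,{"dow":18,"k":64,"yz":56}],"y":{"de":{"ai":38,"c":64,"gnn":98},"l":[79],"z":[14,19,78]},"ypz":{"f":{"lxf":75,"s":58,"zcx":43},"st":69,"v":[2,45],"x":{"e":98,"rsk":57,"wd":74}}}
After op 9 (replace /ypz/f/lxf 19): {"j":[[76,64],34,{"dow":18,"k":64,"yz":56}],"y":{"de":{"ai":38,"c":64,"gnn":98},"l":[79],"z":[14,19,78]},"ypz":{"f":{"lxf":19,"s":58,"zcx":43},"st":69,"v":[2,45],"x":{"e":98,"rsk":57,"wd":74}}}
After op 10 (add /y/de/wq 88): {"j":[[76,64],34,{"dow":18,"k":64,"yz":56}],"y":{"de":{"ai":38,"c":64,"gnn":98,"wq":88},"l":[79],"z":[14,19,78]},"ypz":{"f":{"lxf":19,"s":58,"zcx":43},"st":69,"v":[2,45],"x":{"e":98,"rsk":57,"wd":74}}}
After op 11 (replace /ypz/v 99): {"j":[[76,64],34,{"dow":18,"k":64,"yz":56}],"y":{"de":{"ai":38,"c":64,"gnn":98,"wq":88},"l":[79],"z":[14,19,78]},"ypz":{"f":{"lxf":19,"s":58,"zcx":43},"st":69,"v":99,"x":{"e":98,"rsk":57,"wd":74}}}
After op 12 (remove /y/z/2): {"j":[[76,64],34,{"dow":18,"k":64,"yz":56}],"y":{"de":{"ai":38,"c":64,"gnn":98,"wq":88},"l":[79],"z":[14,19]},"ypz":{"f":{"lxf":19,"s":58,"zcx":43},"st":69,"v":99,"x":{"e":98,"rsk":57,"wd":74}}}
After op 13 (replace /j/2 55): {"j":[[76,64],34,55],"y":{"de":{"ai":38,"c":64,"gnn":98,"wq":88},"l":[79],"z":[14,19]},"ypz":{"f":{"lxf":19,"s":58,"zcx":43},"st":69,"v":99,"x":{"e":98,"rsk":57,"wd":74}}}
After op 14 (add /j/0/0 9): {"j":[[9,76,64],34,55],"y":{"de":{"ai":38,"c":64,"gnn":98,"wq":88},"l":[79],"z":[14,19]},"ypz":{"f":{"lxf":19,"s":58,"zcx":43},"st":69,"v":99,"x":{"e":98,"rsk":57,"wd":74}}}
After op 15 (add /y/z/0 85): {"j":[[9,76,64],34,55],"y":{"de":{"ai":38,"c":64,"gnn":98,"wq":88},"l":[79],"z":[85,14,19]},"ypz":{"f":{"lxf":19,"s":58,"zcx":43},"st":69,"v":99,"x":{"e":98,"rsk":57,"wd":74}}}
After op 16 (add /sup 63): {"j":[[9,76,64],34,55],"sup":63,"y":{"de":{"ai":38,"c":64,"gnn":98,"wq":88},"l":[79],"z":[85,14,19]},"ypz":{"f":{"lxf":19,"s":58,"zcx":43},"st":69,"v":99,"x":{"e":98,"rsk":57,"wd":74}}}

Answer: {"j":[[9,76,64],34,55],"sup":63,"y":{"de":{"ai":38,"c":64,"gnn":98,"wq":88},"l":[79],"z":[85,14,19]},"ypz":{"f":{"lxf":19,"s":58,"zcx":43},"st":69,"v":99,"x":{"e":98,"rsk":57,"wd":74}}}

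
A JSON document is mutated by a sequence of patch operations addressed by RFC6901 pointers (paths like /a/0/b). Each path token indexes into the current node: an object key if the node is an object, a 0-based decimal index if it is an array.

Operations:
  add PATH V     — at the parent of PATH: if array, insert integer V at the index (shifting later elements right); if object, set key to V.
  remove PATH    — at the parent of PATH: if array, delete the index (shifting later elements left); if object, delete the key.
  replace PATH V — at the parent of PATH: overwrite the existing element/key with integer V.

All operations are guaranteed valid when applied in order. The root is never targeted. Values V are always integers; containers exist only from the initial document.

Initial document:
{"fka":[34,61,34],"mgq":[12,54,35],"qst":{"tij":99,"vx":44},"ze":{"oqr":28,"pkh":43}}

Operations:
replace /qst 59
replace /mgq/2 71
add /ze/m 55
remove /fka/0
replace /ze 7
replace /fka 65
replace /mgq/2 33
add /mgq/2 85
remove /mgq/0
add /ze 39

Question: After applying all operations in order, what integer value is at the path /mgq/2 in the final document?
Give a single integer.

After op 1 (replace /qst 59): {"fka":[34,61,34],"mgq":[12,54,35],"qst":59,"ze":{"oqr":28,"pkh":43}}
After op 2 (replace /mgq/2 71): {"fka":[34,61,34],"mgq":[12,54,71],"qst":59,"ze":{"oqr":28,"pkh":43}}
After op 3 (add /ze/m 55): {"fka":[34,61,34],"mgq":[12,54,71],"qst":59,"ze":{"m":55,"oqr":28,"pkh":43}}
After op 4 (remove /fka/0): {"fka":[61,34],"mgq":[12,54,71],"qst":59,"ze":{"m":55,"oqr":28,"pkh":43}}
After op 5 (replace /ze 7): {"fka":[61,34],"mgq":[12,54,71],"qst":59,"ze":7}
After op 6 (replace /fka 65): {"fka":65,"mgq":[12,54,71],"qst":59,"ze":7}
After op 7 (replace /mgq/2 33): {"fka":65,"mgq":[12,54,33],"qst":59,"ze":7}
After op 8 (add /mgq/2 85): {"fka":65,"mgq":[12,54,85,33],"qst":59,"ze":7}
After op 9 (remove /mgq/0): {"fka":65,"mgq":[54,85,33],"qst":59,"ze":7}
After op 10 (add /ze 39): {"fka":65,"mgq":[54,85,33],"qst":59,"ze":39}
Value at /mgq/2: 33

Answer: 33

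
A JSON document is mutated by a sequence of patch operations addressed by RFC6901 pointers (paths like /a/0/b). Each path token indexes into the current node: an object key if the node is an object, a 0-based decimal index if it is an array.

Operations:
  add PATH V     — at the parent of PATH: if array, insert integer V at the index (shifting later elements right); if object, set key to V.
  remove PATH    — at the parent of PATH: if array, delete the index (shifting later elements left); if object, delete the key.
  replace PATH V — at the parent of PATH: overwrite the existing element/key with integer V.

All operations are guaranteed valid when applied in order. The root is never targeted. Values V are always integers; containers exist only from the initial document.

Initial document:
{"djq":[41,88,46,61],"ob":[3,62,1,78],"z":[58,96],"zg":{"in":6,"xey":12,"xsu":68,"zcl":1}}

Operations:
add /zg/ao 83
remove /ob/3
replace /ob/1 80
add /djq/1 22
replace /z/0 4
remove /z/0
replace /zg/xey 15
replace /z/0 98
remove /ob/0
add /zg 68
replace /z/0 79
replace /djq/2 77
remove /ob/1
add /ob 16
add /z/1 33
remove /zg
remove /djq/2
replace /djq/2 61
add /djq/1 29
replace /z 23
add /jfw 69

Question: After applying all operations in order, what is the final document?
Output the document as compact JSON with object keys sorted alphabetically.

Answer: {"djq":[41,29,22,61,61],"jfw":69,"ob":16,"z":23}

Derivation:
After op 1 (add /zg/ao 83): {"djq":[41,88,46,61],"ob":[3,62,1,78],"z":[58,96],"zg":{"ao":83,"in":6,"xey":12,"xsu":68,"zcl":1}}
After op 2 (remove /ob/3): {"djq":[41,88,46,61],"ob":[3,62,1],"z":[58,96],"zg":{"ao":83,"in":6,"xey":12,"xsu":68,"zcl":1}}
After op 3 (replace /ob/1 80): {"djq":[41,88,46,61],"ob":[3,80,1],"z":[58,96],"zg":{"ao":83,"in":6,"xey":12,"xsu":68,"zcl":1}}
After op 4 (add /djq/1 22): {"djq":[41,22,88,46,61],"ob":[3,80,1],"z":[58,96],"zg":{"ao":83,"in":6,"xey":12,"xsu":68,"zcl":1}}
After op 5 (replace /z/0 4): {"djq":[41,22,88,46,61],"ob":[3,80,1],"z":[4,96],"zg":{"ao":83,"in":6,"xey":12,"xsu":68,"zcl":1}}
After op 6 (remove /z/0): {"djq":[41,22,88,46,61],"ob":[3,80,1],"z":[96],"zg":{"ao":83,"in":6,"xey":12,"xsu":68,"zcl":1}}
After op 7 (replace /zg/xey 15): {"djq":[41,22,88,46,61],"ob":[3,80,1],"z":[96],"zg":{"ao":83,"in":6,"xey":15,"xsu":68,"zcl":1}}
After op 8 (replace /z/0 98): {"djq":[41,22,88,46,61],"ob":[3,80,1],"z":[98],"zg":{"ao":83,"in":6,"xey":15,"xsu":68,"zcl":1}}
After op 9 (remove /ob/0): {"djq":[41,22,88,46,61],"ob":[80,1],"z":[98],"zg":{"ao":83,"in":6,"xey":15,"xsu":68,"zcl":1}}
After op 10 (add /zg 68): {"djq":[41,22,88,46,61],"ob":[80,1],"z":[98],"zg":68}
After op 11 (replace /z/0 79): {"djq":[41,22,88,46,61],"ob":[80,1],"z":[79],"zg":68}
After op 12 (replace /djq/2 77): {"djq":[41,22,77,46,61],"ob":[80,1],"z":[79],"zg":68}
After op 13 (remove /ob/1): {"djq":[41,22,77,46,61],"ob":[80],"z":[79],"zg":68}
After op 14 (add /ob 16): {"djq":[41,22,77,46,61],"ob":16,"z":[79],"zg":68}
After op 15 (add /z/1 33): {"djq":[41,22,77,46,61],"ob":16,"z":[79,33],"zg":68}
After op 16 (remove /zg): {"djq":[41,22,77,46,61],"ob":16,"z":[79,33]}
After op 17 (remove /djq/2): {"djq":[41,22,46,61],"ob":16,"z":[79,33]}
After op 18 (replace /djq/2 61): {"djq":[41,22,61,61],"ob":16,"z":[79,33]}
After op 19 (add /djq/1 29): {"djq":[41,29,22,61,61],"ob":16,"z":[79,33]}
After op 20 (replace /z 23): {"djq":[41,29,22,61,61],"ob":16,"z":23}
After op 21 (add /jfw 69): {"djq":[41,29,22,61,61],"jfw":69,"ob":16,"z":23}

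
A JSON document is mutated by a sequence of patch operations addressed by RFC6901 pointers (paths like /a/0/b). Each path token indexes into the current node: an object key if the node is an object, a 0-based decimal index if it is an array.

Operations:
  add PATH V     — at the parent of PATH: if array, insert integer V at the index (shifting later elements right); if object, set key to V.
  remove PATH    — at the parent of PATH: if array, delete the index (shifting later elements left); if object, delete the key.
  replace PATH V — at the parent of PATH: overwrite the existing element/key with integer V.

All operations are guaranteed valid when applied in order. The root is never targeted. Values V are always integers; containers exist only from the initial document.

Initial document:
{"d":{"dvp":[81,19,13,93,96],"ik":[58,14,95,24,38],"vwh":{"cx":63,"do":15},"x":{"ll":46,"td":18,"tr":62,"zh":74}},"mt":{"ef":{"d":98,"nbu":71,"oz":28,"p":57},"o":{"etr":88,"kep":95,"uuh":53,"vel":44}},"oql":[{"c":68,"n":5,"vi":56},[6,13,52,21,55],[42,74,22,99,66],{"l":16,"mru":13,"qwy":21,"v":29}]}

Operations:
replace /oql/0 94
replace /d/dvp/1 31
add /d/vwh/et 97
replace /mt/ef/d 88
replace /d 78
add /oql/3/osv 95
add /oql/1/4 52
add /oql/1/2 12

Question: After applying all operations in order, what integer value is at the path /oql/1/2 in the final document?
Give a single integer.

After op 1 (replace /oql/0 94): {"d":{"dvp":[81,19,13,93,96],"ik":[58,14,95,24,38],"vwh":{"cx":63,"do":15},"x":{"ll":46,"td":18,"tr":62,"zh":74}},"mt":{"ef":{"d":98,"nbu":71,"oz":28,"p":57},"o":{"etr":88,"kep":95,"uuh":53,"vel":44}},"oql":[94,[6,13,52,21,55],[42,74,22,99,66],{"l":16,"mru":13,"qwy":21,"v":29}]}
After op 2 (replace /d/dvp/1 31): {"d":{"dvp":[81,31,13,93,96],"ik":[58,14,95,24,38],"vwh":{"cx":63,"do":15},"x":{"ll":46,"td":18,"tr":62,"zh":74}},"mt":{"ef":{"d":98,"nbu":71,"oz":28,"p":57},"o":{"etr":88,"kep":95,"uuh":53,"vel":44}},"oql":[94,[6,13,52,21,55],[42,74,22,99,66],{"l":16,"mru":13,"qwy":21,"v":29}]}
After op 3 (add /d/vwh/et 97): {"d":{"dvp":[81,31,13,93,96],"ik":[58,14,95,24,38],"vwh":{"cx":63,"do":15,"et":97},"x":{"ll":46,"td":18,"tr":62,"zh":74}},"mt":{"ef":{"d":98,"nbu":71,"oz":28,"p":57},"o":{"etr":88,"kep":95,"uuh":53,"vel":44}},"oql":[94,[6,13,52,21,55],[42,74,22,99,66],{"l":16,"mru":13,"qwy":21,"v":29}]}
After op 4 (replace /mt/ef/d 88): {"d":{"dvp":[81,31,13,93,96],"ik":[58,14,95,24,38],"vwh":{"cx":63,"do":15,"et":97},"x":{"ll":46,"td":18,"tr":62,"zh":74}},"mt":{"ef":{"d":88,"nbu":71,"oz":28,"p":57},"o":{"etr":88,"kep":95,"uuh":53,"vel":44}},"oql":[94,[6,13,52,21,55],[42,74,22,99,66],{"l":16,"mru":13,"qwy":21,"v":29}]}
After op 5 (replace /d 78): {"d":78,"mt":{"ef":{"d":88,"nbu":71,"oz":28,"p":57},"o":{"etr":88,"kep":95,"uuh":53,"vel":44}},"oql":[94,[6,13,52,21,55],[42,74,22,99,66],{"l":16,"mru":13,"qwy":21,"v":29}]}
After op 6 (add /oql/3/osv 95): {"d":78,"mt":{"ef":{"d":88,"nbu":71,"oz":28,"p":57},"o":{"etr":88,"kep":95,"uuh":53,"vel":44}},"oql":[94,[6,13,52,21,55],[42,74,22,99,66],{"l":16,"mru":13,"osv":95,"qwy":21,"v":29}]}
After op 7 (add /oql/1/4 52): {"d":78,"mt":{"ef":{"d":88,"nbu":71,"oz":28,"p":57},"o":{"etr":88,"kep":95,"uuh":53,"vel":44}},"oql":[94,[6,13,52,21,52,55],[42,74,22,99,66],{"l":16,"mru":13,"osv":95,"qwy":21,"v":29}]}
After op 8 (add /oql/1/2 12): {"d":78,"mt":{"ef":{"d":88,"nbu":71,"oz":28,"p":57},"o":{"etr":88,"kep":95,"uuh":53,"vel":44}},"oql":[94,[6,13,12,52,21,52,55],[42,74,22,99,66],{"l":16,"mru":13,"osv":95,"qwy":21,"v":29}]}
Value at /oql/1/2: 12

Answer: 12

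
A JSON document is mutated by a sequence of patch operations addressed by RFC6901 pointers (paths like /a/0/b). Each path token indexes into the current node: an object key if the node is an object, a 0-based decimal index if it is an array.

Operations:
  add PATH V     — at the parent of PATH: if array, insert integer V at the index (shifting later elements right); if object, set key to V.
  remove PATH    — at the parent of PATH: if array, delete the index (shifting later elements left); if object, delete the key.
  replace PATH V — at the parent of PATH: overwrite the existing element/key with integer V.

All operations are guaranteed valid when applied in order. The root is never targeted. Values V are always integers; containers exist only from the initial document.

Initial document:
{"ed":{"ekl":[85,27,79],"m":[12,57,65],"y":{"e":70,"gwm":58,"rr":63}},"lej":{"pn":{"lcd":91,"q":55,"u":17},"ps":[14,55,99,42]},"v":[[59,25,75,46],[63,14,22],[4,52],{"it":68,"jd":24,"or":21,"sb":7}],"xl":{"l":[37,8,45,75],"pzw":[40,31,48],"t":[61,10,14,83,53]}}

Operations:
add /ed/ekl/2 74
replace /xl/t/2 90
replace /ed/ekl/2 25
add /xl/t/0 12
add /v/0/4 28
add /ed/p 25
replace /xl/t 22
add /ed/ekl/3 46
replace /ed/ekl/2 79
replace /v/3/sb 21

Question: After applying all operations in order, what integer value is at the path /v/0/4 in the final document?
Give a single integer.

Answer: 28

Derivation:
After op 1 (add /ed/ekl/2 74): {"ed":{"ekl":[85,27,74,79],"m":[12,57,65],"y":{"e":70,"gwm":58,"rr":63}},"lej":{"pn":{"lcd":91,"q":55,"u":17},"ps":[14,55,99,42]},"v":[[59,25,75,46],[63,14,22],[4,52],{"it":68,"jd":24,"or":21,"sb":7}],"xl":{"l":[37,8,45,75],"pzw":[40,31,48],"t":[61,10,14,83,53]}}
After op 2 (replace /xl/t/2 90): {"ed":{"ekl":[85,27,74,79],"m":[12,57,65],"y":{"e":70,"gwm":58,"rr":63}},"lej":{"pn":{"lcd":91,"q":55,"u":17},"ps":[14,55,99,42]},"v":[[59,25,75,46],[63,14,22],[4,52],{"it":68,"jd":24,"or":21,"sb":7}],"xl":{"l":[37,8,45,75],"pzw":[40,31,48],"t":[61,10,90,83,53]}}
After op 3 (replace /ed/ekl/2 25): {"ed":{"ekl":[85,27,25,79],"m":[12,57,65],"y":{"e":70,"gwm":58,"rr":63}},"lej":{"pn":{"lcd":91,"q":55,"u":17},"ps":[14,55,99,42]},"v":[[59,25,75,46],[63,14,22],[4,52],{"it":68,"jd":24,"or":21,"sb":7}],"xl":{"l":[37,8,45,75],"pzw":[40,31,48],"t":[61,10,90,83,53]}}
After op 4 (add /xl/t/0 12): {"ed":{"ekl":[85,27,25,79],"m":[12,57,65],"y":{"e":70,"gwm":58,"rr":63}},"lej":{"pn":{"lcd":91,"q":55,"u":17},"ps":[14,55,99,42]},"v":[[59,25,75,46],[63,14,22],[4,52],{"it":68,"jd":24,"or":21,"sb":7}],"xl":{"l":[37,8,45,75],"pzw":[40,31,48],"t":[12,61,10,90,83,53]}}
After op 5 (add /v/0/4 28): {"ed":{"ekl":[85,27,25,79],"m":[12,57,65],"y":{"e":70,"gwm":58,"rr":63}},"lej":{"pn":{"lcd":91,"q":55,"u":17},"ps":[14,55,99,42]},"v":[[59,25,75,46,28],[63,14,22],[4,52],{"it":68,"jd":24,"or":21,"sb":7}],"xl":{"l":[37,8,45,75],"pzw":[40,31,48],"t":[12,61,10,90,83,53]}}
After op 6 (add /ed/p 25): {"ed":{"ekl":[85,27,25,79],"m":[12,57,65],"p":25,"y":{"e":70,"gwm":58,"rr":63}},"lej":{"pn":{"lcd":91,"q":55,"u":17},"ps":[14,55,99,42]},"v":[[59,25,75,46,28],[63,14,22],[4,52],{"it":68,"jd":24,"or":21,"sb":7}],"xl":{"l":[37,8,45,75],"pzw":[40,31,48],"t":[12,61,10,90,83,53]}}
After op 7 (replace /xl/t 22): {"ed":{"ekl":[85,27,25,79],"m":[12,57,65],"p":25,"y":{"e":70,"gwm":58,"rr":63}},"lej":{"pn":{"lcd":91,"q":55,"u":17},"ps":[14,55,99,42]},"v":[[59,25,75,46,28],[63,14,22],[4,52],{"it":68,"jd":24,"or":21,"sb":7}],"xl":{"l":[37,8,45,75],"pzw":[40,31,48],"t":22}}
After op 8 (add /ed/ekl/3 46): {"ed":{"ekl":[85,27,25,46,79],"m":[12,57,65],"p":25,"y":{"e":70,"gwm":58,"rr":63}},"lej":{"pn":{"lcd":91,"q":55,"u":17},"ps":[14,55,99,42]},"v":[[59,25,75,46,28],[63,14,22],[4,52],{"it":68,"jd":24,"or":21,"sb":7}],"xl":{"l":[37,8,45,75],"pzw":[40,31,48],"t":22}}
After op 9 (replace /ed/ekl/2 79): {"ed":{"ekl":[85,27,79,46,79],"m":[12,57,65],"p":25,"y":{"e":70,"gwm":58,"rr":63}},"lej":{"pn":{"lcd":91,"q":55,"u":17},"ps":[14,55,99,42]},"v":[[59,25,75,46,28],[63,14,22],[4,52],{"it":68,"jd":24,"or":21,"sb":7}],"xl":{"l":[37,8,45,75],"pzw":[40,31,48],"t":22}}
After op 10 (replace /v/3/sb 21): {"ed":{"ekl":[85,27,79,46,79],"m":[12,57,65],"p":25,"y":{"e":70,"gwm":58,"rr":63}},"lej":{"pn":{"lcd":91,"q":55,"u":17},"ps":[14,55,99,42]},"v":[[59,25,75,46,28],[63,14,22],[4,52],{"it":68,"jd":24,"or":21,"sb":21}],"xl":{"l":[37,8,45,75],"pzw":[40,31,48],"t":22}}
Value at /v/0/4: 28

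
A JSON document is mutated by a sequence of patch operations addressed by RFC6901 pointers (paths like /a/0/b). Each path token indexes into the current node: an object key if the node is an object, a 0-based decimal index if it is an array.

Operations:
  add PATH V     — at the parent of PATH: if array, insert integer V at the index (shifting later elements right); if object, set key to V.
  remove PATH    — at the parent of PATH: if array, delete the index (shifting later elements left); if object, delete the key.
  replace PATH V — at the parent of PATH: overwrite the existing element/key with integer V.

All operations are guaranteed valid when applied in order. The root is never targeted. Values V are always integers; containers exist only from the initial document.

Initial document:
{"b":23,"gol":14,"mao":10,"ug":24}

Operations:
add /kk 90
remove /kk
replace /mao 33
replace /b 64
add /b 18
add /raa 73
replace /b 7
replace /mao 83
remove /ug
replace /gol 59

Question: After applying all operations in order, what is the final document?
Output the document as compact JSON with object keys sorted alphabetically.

Answer: {"b":7,"gol":59,"mao":83,"raa":73}

Derivation:
After op 1 (add /kk 90): {"b":23,"gol":14,"kk":90,"mao":10,"ug":24}
After op 2 (remove /kk): {"b":23,"gol":14,"mao":10,"ug":24}
After op 3 (replace /mao 33): {"b":23,"gol":14,"mao":33,"ug":24}
After op 4 (replace /b 64): {"b":64,"gol":14,"mao":33,"ug":24}
After op 5 (add /b 18): {"b":18,"gol":14,"mao":33,"ug":24}
After op 6 (add /raa 73): {"b":18,"gol":14,"mao":33,"raa":73,"ug":24}
After op 7 (replace /b 7): {"b":7,"gol":14,"mao":33,"raa":73,"ug":24}
After op 8 (replace /mao 83): {"b":7,"gol":14,"mao":83,"raa":73,"ug":24}
After op 9 (remove /ug): {"b":7,"gol":14,"mao":83,"raa":73}
After op 10 (replace /gol 59): {"b":7,"gol":59,"mao":83,"raa":73}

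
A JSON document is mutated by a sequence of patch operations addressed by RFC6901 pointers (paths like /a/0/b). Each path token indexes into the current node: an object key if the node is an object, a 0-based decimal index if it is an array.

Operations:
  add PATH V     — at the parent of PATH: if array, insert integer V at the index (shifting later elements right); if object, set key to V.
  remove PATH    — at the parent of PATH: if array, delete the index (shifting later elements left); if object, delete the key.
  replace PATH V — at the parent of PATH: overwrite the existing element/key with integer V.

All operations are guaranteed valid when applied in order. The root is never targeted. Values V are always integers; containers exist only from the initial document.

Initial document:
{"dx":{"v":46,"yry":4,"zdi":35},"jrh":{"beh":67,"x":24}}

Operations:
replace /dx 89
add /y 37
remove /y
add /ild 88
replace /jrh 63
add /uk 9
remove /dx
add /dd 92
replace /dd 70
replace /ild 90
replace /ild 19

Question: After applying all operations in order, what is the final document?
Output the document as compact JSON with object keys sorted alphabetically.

Answer: {"dd":70,"ild":19,"jrh":63,"uk":9}

Derivation:
After op 1 (replace /dx 89): {"dx":89,"jrh":{"beh":67,"x":24}}
After op 2 (add /y 37): {"dx":89,"jrh":{"beh":67,"x":24},"y":37}
After op 3 (remove /y): {"dx":89,"jrh":{"beh":67,"x":24}}
After op 4 (add /ild 88): {"dx":89,"ild":88,"jrh":{"beh":67,"x":24}}
After op 5 (replace /jrh 63): {"dx":89,"ild":88,"jrh":63}
After op 6 (add /uk 9): {"dx":89,"ild":88,"jrh":63,"uk":9}
After op 7 (remove /dx): {"ild":88,"jrh":63,"uk":9}
After op 8 (add /dd 92): {"dd":92,"ild":88,"jrh":63,"uk":9}
After op 9 (replace /dd 70): {"dd":70,"ild":88,"jrh":63,"uk":9}
After op 10 (replace /ild 90): {"dd":70,"ild":90,"jrh":63,"uk":9}
After op 11 (replace /ild 19): {"dd":70,"ild":19,"jrh":63,"uk":9}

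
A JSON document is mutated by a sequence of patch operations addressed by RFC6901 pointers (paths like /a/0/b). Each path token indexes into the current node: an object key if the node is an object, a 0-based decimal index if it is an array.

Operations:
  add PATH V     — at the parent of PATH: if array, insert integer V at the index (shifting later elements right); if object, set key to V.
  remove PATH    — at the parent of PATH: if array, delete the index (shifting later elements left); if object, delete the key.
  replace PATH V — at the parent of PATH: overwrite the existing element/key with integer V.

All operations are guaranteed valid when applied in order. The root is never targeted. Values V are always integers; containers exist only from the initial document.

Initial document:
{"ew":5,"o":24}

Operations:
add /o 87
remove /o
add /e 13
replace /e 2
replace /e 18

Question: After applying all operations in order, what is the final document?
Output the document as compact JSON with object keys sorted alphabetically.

After op 1 (add /o 87): {"ew":5,"o":87}
After op 2 (remove /o): {"ew":5}
After op 3 (add /e 13): {"e":13,"ew":5}
After op 4 (replace /e 2): {"e":2,"ew":5}
After op 5 (replace /e 18): {"e":18,"ew":5}

Answer: {"e":18,"ew":5}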